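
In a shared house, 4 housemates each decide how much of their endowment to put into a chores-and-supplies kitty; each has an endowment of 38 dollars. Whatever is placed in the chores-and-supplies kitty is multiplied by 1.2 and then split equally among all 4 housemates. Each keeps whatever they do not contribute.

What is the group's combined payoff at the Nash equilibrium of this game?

152.00 dollars

Each contributed unit returns 1.2/4 = 0.3000 to its contributor — below 1 — so contributing 0 is dominant for every player. At the Nash equilibrium everyone keeps their 38, and the group total is 4 × 38 = 152.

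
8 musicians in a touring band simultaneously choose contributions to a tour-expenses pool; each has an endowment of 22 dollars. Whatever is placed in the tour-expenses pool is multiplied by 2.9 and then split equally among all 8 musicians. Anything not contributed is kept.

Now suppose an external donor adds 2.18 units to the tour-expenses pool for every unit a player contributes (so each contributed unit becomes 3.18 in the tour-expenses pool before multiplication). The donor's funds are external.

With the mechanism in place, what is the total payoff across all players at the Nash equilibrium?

1623.07 dollars

The effective private return per unit is now 2.9 × 3.18 / 8 = 1.1528 > 1, so every player's dominant strategy flips to full contribution.
So the Nash equilibrium is full contribution by all 8; the group earns 2.9 × 3.18 × 176 = 1623.07.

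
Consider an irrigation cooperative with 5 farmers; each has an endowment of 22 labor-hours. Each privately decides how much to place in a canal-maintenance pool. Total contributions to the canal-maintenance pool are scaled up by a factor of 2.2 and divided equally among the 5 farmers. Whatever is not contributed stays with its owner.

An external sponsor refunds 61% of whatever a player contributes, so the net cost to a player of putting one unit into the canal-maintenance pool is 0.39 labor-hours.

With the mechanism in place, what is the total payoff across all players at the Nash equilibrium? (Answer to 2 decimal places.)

Under the mechanism each unit contributed yields (2.2/5) / 0.39 = 1.1282 back to its contributor per unit of net cost, which exceeds 1, making full contribution the dominant choice for everyone.
At the Nash equilibrium everyone contributes 22. Group total payoff = 5 × (22 × 0.61 + 2.2 × 22) = 309.10.

309.10 labor-hours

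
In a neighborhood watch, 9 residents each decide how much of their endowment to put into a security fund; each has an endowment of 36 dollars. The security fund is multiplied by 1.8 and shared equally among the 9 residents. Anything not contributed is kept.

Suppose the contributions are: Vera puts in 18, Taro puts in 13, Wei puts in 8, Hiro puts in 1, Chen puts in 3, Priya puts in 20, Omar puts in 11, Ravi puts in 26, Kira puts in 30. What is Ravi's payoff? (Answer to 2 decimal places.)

Total contributed: 18 + 13 + 8 + 1 + 3 + 20 + 11 + 26 + 30 = 130.
Each receives 1.8 × 130 / 9 = 26.00 from the security fund.
Ravi keeps 36 − 26 = 10, so Ravi's payoff is 10 + 26.00 = 36.00.

36.00 dollars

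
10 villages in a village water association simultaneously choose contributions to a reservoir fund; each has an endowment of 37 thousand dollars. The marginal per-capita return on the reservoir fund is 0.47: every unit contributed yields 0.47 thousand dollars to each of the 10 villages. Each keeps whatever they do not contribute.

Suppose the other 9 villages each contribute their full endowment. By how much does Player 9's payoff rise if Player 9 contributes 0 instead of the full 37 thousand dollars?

Switching from a contribution of 37 to 0 lets Player 9 keep an extra 37 thousand dollars, but lowers the reservoir fund by 37, which costs Player 9 their own share of that drop: 0.47 × 37 = 17.39.
Net gain = 37 − 17.39 = 19.61. The private return per contributed unit (0.47) is below 1, so free-riding is indeed the best response regardless of what the others do.

19.61 thousand dollars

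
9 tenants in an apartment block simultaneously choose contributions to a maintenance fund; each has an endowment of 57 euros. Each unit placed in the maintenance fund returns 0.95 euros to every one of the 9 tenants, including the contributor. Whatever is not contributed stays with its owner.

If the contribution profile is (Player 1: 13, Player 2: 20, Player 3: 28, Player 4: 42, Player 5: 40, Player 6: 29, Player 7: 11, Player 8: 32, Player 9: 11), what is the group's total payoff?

2219.30 euros

Total contributed: 13 + 20 + 28 + 42 + 40 + 29 + 11 + 32 + 11 = 226; total kept: 9 × 57 − 226 = 287.
The maintenance fund pays out 0.95 × 9 × 226 = 1932.30 in aggregate.
Group total = 287 + 1932.30 = 2219.30.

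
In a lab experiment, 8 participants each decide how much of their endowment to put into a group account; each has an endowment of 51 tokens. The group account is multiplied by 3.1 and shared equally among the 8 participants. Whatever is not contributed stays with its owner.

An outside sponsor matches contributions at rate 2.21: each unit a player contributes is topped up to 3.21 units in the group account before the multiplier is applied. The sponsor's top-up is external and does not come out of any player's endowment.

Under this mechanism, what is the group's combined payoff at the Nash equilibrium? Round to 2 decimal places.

With the mechanism, a contributed unit returns 3.1 × 3.21 / 8 = 1.2439 per unit of net cost to the contributor — now above 1 — so contributing fully is weakly dominant for every player.
At the Nash equilibrium everyone contributes 51. Group total payoff = 3.1 × 3.21 × 408 = 4060.01.

4060.01 tokens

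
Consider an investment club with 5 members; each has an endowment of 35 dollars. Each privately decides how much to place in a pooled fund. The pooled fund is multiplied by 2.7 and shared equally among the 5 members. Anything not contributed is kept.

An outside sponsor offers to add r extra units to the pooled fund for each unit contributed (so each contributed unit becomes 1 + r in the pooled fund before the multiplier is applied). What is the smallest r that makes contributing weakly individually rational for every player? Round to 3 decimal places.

0.852

With matching at rate r, one contributed unit becomes (1 + r) in the pooled fund and returns 2.7 × (1 + r) / 5 to the contributor.
Setting this equal to 1: 1 + r = 5/2.7 = 1.8519.
So the minimum matching rate is r = 1.8519 − 1 = 0.852.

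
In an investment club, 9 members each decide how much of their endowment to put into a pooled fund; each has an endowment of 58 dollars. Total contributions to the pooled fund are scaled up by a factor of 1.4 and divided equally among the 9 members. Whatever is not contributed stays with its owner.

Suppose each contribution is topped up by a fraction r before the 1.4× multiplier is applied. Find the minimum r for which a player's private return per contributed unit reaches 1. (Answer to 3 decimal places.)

With matching at rate r, one contributed unit becomes (1 + r) in the pooled fund and returns 1.4 × (1 + r) / 9 to the contributor.
Setting this equal to 1: 1 + r = 9/1.4 = 6.4286.
So the minimum matching rate is r = 6.4286 − 1 = 5.429.

5.429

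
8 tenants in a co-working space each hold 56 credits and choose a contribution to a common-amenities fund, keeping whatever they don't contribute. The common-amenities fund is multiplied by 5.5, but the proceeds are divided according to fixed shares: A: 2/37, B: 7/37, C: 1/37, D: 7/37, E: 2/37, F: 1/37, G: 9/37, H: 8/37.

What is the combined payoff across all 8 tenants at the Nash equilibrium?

A player with share s gets back 5.5·s per unit contributed, so full contribution is dominant for anyone with s > 1/5.5 = 0.1818 and zero contribution is dominant for anyone below.
B, D, G and H are above the threshold, contributing 56 each; the remaining 4 contribute 0. Total contributed: 224.
The common-amenities fund pays out 5.5 × 224 = 1232.00 in total (split across the unequal shares, but the aggregate is all that matters for the group sum).
The 4 free-riders keep 56 each, adding 224. Group total = 224 + 1232.00 = 1456.00.

1456.00 credits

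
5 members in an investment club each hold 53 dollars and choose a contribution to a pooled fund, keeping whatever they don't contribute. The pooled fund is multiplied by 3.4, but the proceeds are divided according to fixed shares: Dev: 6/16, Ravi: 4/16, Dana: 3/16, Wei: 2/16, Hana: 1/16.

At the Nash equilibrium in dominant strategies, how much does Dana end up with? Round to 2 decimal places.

Player j's private return per contributed unit is 3.4 × (j's share). Contributing is weakly dominant for j when that share is at least 1/3.4 = 0.2941, and contributing 0 is dominant otherwise.
Only Dev (6/16) clears that bar, contributing 53; the remaining 4 contribute 0. Total contributed: 53.
Dana keeps 53 and receives 3.4 × 53 × 3/16 = 33.79 from the pooled fund, for a payoff of 86.79.

86.79 dollars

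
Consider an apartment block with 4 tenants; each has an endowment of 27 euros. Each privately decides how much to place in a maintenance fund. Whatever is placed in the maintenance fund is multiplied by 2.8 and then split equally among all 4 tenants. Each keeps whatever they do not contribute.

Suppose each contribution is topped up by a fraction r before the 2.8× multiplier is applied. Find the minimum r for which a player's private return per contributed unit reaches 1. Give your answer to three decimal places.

0.429

With matching at rate r, one contributed unit becomes (1 + r) in the maintenance fund and returns 2.8 × (1 + r) / 4 to the contributor.
Setting this equal to 1: 1 + r = 4/2.8 = 1.4286.
So the minimum matching rate is r = 1.4286 − 1 = 0.429.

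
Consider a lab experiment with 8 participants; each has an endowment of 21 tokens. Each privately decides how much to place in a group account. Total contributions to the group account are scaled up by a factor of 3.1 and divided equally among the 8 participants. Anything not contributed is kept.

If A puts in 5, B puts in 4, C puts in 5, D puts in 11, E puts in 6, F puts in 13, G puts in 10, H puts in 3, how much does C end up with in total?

Total contributed: 5 + 4 + 5 + 11 + 6 + 13 + 10 + 3 = 57.
Each receives 3.1 × 57 / 8 = 22.09 from the group account.
C keeps 21 − 5 = 16, so C's payoff is 16 + 22.09 = 38.09.

38.09 tokens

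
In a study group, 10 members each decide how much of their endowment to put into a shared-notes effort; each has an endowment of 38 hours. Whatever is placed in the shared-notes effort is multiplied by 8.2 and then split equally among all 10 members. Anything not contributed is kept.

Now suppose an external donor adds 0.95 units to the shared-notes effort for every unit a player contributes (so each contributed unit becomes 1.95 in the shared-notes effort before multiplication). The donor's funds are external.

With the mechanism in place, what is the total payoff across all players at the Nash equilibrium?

6076.20 hours

The effective private return per unit is now 8.2 × 1.95 / 10 = 1.5990 > 1, so every player's dominant strategy flips to full contribution.
So the Nash equilibrium is full contribution by all 10; the group earns 8.2 × 1.95 × 380 = 6076.20.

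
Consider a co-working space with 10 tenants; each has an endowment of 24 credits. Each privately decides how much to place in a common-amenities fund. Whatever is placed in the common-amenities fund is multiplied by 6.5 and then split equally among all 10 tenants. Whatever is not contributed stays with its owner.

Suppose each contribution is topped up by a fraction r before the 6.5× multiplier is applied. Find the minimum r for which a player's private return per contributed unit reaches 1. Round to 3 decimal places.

With matching at rate r, one contributed unit becomes (1 + r) in the common-amenities fund and returns 6.5 × (1 + r) / 10 to the contributor.
Setting this equal to 1: 1 + r = 10/6.5 = 1.5385.
So the minimum matching rate is r = 1.5385 − 1 = 0.538.

0.538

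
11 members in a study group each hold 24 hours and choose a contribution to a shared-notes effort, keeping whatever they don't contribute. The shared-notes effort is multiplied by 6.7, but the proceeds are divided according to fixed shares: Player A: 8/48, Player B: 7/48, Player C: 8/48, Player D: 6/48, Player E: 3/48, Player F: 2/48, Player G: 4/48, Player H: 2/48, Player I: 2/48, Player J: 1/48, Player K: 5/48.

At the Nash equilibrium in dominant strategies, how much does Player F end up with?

37.40 hours

A player with share s gets back 6.7·s per unit contributed, so full contribution is dominant for anyone with s > 1/6.7 = 0.1493 and zero contribution is dominant for anyone below.
Player A and Player C are above the threshold, contributing 24 each; the remaining 9 contribute 0. Total contributed: 48.
Player F keeps 24 and receives 6.7 × 48 × 2/48 = 13.40 from the shared-notes effort, for a payoff of 37.40.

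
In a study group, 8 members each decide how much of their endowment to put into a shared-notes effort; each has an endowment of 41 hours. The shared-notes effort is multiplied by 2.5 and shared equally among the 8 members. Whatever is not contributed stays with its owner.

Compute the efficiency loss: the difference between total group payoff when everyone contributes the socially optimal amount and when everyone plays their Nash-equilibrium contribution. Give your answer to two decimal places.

492.00 hours

Each contributed unit returns 2.5/8 = 0.3125 to its contributor — below 1 — so contributing 0 is dominant for every player. At the Nash equilibrium everyone keeps their 41, and the group total is 8 × 41 = 328.
Each contributed unit returns 2.500 to the group as a whole (0.3125 to each of 8 players), which exceeds 1, so the social optimum is full contribution: group total = 2.500 × 328 = 820.00.
Efficiency loss = 820.00 − 328 = 492.00.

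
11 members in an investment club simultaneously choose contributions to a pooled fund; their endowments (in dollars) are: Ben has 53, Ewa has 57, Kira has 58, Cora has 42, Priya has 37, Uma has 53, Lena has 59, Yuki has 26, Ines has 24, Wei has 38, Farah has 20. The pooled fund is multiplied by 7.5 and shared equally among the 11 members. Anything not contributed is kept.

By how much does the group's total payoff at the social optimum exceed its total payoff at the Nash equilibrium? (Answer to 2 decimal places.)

The private return per contributed unit is 7.5/11 = 0.6818 < 1 for every player regardless of endowment, so the Nash equilibrium is zero contribution and the group total is Σ E_j = 53 + 57 + 58 + 42 + 37 + 53 + 59 + 26 + 24 + 38 + 20 = 467.
Each contributed unit returns 7.500 to the group, so the social optimum is full contribution by everyone: group total = 7.500 × 467 = 3502.50.
Efficiency loss = (7.500 − 1) × 467 = 3035.50.

3035.50 dollars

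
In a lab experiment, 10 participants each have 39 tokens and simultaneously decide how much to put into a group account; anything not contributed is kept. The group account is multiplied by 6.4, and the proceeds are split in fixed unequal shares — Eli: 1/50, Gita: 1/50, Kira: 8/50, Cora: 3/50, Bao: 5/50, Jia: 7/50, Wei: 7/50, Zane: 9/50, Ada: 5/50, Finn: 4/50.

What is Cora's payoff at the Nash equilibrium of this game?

68.95 tokens

Player j's private return per contributed unit is 6.4 × (j's share). Contributing is weakly dominant for j when that share is at least 1/6.4 = 0.1563, and contributing 0 is dominant otherwise.
Kira and Zane are above the threshold, contributing 39 each; the remaining 8 contribute 0. Total contributed: 78.
Cora keeps 39 and receives 6.4 × 78 × 3/50 = 29.95 from the group account, for a payoff of 68.95.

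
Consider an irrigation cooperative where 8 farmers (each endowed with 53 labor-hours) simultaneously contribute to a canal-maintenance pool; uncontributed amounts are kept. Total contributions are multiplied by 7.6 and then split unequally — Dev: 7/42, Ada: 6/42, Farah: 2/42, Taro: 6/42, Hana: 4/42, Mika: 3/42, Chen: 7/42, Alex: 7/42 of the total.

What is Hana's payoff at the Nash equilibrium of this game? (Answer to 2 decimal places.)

Each unit j contributes comes back to j as 7.6 × (j's share), so j prefers to contribute only if that share exceeds 1/7.6 = 0.1316; otherwise keeping the unit dominates.
Dev, Ada, Taro, Chen and Alex are above the threshold, contributing 53 each; the remaining 3 contribute 0. Total contributed: 265.
Hana keeps 53 and receives 7.6 × 265 × 4/42 = 191.81 from the canal-maintenance pool, for a payoff of 244.81.

244.81 labor-hours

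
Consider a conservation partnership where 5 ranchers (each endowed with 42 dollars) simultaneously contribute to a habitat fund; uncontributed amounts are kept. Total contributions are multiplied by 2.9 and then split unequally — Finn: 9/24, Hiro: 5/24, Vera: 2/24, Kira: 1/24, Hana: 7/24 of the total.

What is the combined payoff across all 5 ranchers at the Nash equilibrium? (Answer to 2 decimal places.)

For player j, contributing a unit is worthwhile iff 2.9 × (j's share) ≥ 1, i.e. iff j's share is at least 0.3448.
Only Finn (9/24) clears that bar, contributing 42; the remaining 4 contribute 0. Total contributed: 42.
The habitat fund pays out 2.9 × 42 = 121.80 in total (split across the unequal shares, but the aggregate is all that matters for the group sum).
The 4 free-riders keep 42 each, adding 168. Group total = 168 + 121.80 = 289.80.

289.80 dollars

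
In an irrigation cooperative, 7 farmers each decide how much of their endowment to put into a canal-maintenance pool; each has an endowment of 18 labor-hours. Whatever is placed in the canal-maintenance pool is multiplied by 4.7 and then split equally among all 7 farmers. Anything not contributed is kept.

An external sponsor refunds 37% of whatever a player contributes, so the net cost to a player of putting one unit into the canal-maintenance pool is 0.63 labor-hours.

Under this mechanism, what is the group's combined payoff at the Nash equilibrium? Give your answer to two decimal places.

638.82 labor-hours

The effective private return per unit is now (4.7/7) / 0.63 = 1.0658 > 1, so every player's dominant strategy flips to full contribution.
At the Nash equilibrium everyone contributes 18. Group total payoff = 7 × (18 × 0.37 + 4.7 × 18) = 638.82.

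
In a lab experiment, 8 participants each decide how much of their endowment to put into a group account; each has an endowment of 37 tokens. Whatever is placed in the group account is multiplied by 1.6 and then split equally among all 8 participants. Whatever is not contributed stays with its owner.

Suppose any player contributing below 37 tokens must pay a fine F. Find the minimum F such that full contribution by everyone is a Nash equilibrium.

Given the others contribute fully, the best deviation is to contribute 0 (any partial contribution still incurs the fine and gives up units whose private return 0.2000 is below 1).
Deviating from 37 to 0 saves 37 tokens but forfeits the deviator's share of the drop in the group account: 1.6/8 × 37 = 7.40.
So the deviation gain is 37 − 7.40 = 29.60, and the fine must be at least 29.60 tokens to wipe it out.

29.60 tokens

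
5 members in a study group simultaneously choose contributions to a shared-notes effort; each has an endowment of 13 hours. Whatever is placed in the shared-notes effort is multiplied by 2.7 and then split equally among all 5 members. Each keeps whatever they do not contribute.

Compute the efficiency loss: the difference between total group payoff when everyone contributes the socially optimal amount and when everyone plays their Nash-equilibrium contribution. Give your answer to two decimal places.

110.50 hours

Each contributed unit returns 2.7/5 = 0.5400 to its contributor — below 1 — so contributing 0 is dominant for every player. At the Nash equilibrium everyone keeps their 13, and the group total is 5 × 13 = 65.
Each contributed unit returns 2.700 to the group as a whole (0.5400 to each of 5 players), which exceeds 1, so the social optimum is full contribution: group total = 2.700 × 65 = 175.50.
Efficiency loss = 175.50 − 65 = 110.50.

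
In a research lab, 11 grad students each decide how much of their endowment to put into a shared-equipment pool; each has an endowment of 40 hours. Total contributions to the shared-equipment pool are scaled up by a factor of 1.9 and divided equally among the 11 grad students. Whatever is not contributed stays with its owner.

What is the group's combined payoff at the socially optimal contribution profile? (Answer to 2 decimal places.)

836.00 hours

Each contributed unit returns 1.900 to the group as a whole (0.1727 to each of 11 players), which exceeds 1, so the social optimum is full contribution: group total = 1.900 × 440 = 836.00.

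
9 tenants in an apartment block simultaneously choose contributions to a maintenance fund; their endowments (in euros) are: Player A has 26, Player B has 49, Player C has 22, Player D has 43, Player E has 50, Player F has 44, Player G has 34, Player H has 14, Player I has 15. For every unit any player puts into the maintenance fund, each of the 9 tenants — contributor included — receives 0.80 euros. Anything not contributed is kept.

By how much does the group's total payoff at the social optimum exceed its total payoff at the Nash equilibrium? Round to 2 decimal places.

The private return per contributed unit is 0.80 < 1 for everyone, so the Nash equilibrium is zero contribution and the group total is Σ E_j = 26 + 49 + 22 + 43 + 50 + 44 + 34 + 14 + 15 = 297.
Each contributed unit returns 7.200 to the group, so the social optimum is full contribution by everyone: group total = 7.200 × 297 = 2138.40.
Efficiency loss = (7.200 − 1) × 297 = 1841.40.

1841.40 euros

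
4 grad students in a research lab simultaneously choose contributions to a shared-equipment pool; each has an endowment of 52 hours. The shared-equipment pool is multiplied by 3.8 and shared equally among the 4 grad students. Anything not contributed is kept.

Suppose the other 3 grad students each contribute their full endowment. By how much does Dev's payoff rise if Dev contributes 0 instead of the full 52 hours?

Switching from a contribution of 52 to 0 lets Dev keep an extra 52 hours, but lowers the shared-equipment pool by 52, which costs Dev their own share of that drop: 3.8/4 × 52 = 49.40.
Net gain = 52 − 49.40 = 2.60. The private return per contributed unit (0.9500) is below 1, so free-riding is indeed the best response regardless of what the others do.

2.60 hours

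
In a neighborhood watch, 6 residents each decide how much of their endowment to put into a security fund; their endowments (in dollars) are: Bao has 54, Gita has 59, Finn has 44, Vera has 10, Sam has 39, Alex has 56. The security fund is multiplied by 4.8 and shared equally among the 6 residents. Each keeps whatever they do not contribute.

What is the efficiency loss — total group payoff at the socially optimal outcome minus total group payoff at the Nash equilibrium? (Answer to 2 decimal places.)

The private return per contributed unit is 4.8/6 = 0.8000 < 1 for every player regardless of endowment, so the Nash equilibrium is zero contribution and the group total is Σ E_j = 54 + 59 + 44 + 10 + 39 + 56 = 262.
Each contributed unit returns 4.800 to the group, so the social optimum is full contribution by everyone: group total = 4.800 × 262 = 1257.60.
Efficiency loss = (4.800 − 1) × 262 = 995.60.

995.60 dollars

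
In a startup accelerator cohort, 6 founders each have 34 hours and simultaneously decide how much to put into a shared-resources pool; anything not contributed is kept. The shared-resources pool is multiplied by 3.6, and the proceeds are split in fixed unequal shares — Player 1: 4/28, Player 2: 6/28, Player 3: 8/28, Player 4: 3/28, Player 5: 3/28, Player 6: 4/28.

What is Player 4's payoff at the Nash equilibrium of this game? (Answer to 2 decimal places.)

Player j's private return per contributed unit is 3.6 × (j's share). Contributing is weakly dominant for j when that share is at least 1/3.6 = 0.2778, and contributing 0 is dominant otherwise.
Only Player 3 (8/28) clears that bar, contributing 34; the remaining 5 contribute 0. Total contributed: 34.
Player 4 keeps 34 and receives 3.6 × 34 × 3/28 = 13.11 from the shared-resources pool, for a payoff of 47.11.

47.11 hours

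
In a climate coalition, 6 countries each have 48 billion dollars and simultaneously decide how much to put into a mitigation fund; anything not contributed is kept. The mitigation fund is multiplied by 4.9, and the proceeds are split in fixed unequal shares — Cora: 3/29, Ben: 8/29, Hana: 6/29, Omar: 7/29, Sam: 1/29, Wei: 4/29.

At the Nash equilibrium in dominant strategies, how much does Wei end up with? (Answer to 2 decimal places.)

For player j, contributing a unit is worthwhile iff 4.9 × (j's share) ≥ 1, i.e. iff j's share is at least 0.2041.
The shares above 0.2041 belong to Ben, Hana and Omar, contributing 48 each; the remaining 3 contribute 0. Total contributed: 144.
Wei keeps 48 and receives 4.9 × 144 × 4/29 = 97.32 from the mitigation fund, for a payoff of 145.32.

145.32 billion dollars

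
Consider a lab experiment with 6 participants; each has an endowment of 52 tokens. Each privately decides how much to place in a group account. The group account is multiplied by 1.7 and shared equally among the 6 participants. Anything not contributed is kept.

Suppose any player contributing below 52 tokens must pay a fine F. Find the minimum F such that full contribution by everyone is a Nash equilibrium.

Given the others contribute fully, the best deviation is to contribute 0 (any partial contribution still incurs the fine and gives up units whose private return 0.2833 is below 1).
Deviating from 52 to 0 saves 52 tokens but forfeits the deviator's share of the drop in the group account: 1.7/6 × 52 = 14.73.
So the deviation gain is 52 − 14.73 = 37.27, and the fine must be at least 37.27 tokens to wipe it out.

37.27 tokens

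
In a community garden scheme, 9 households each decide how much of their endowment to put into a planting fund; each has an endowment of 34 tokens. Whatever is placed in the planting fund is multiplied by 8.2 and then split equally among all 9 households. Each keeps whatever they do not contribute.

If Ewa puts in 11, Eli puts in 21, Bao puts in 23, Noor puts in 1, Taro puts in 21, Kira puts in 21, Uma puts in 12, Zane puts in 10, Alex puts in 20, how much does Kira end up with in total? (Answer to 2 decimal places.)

140.56 tokens

Total contributed: 11 + 21 + 23 + 1 + 21 + 21 + 12 + 10 + 20 = 140.
Each receives 8.2 × 140 / 9 = 127.56 from the planting fund.
Kira keeps 34 − 21 = 13, so Kira's payoff is 13 + 127.56 = 140.56.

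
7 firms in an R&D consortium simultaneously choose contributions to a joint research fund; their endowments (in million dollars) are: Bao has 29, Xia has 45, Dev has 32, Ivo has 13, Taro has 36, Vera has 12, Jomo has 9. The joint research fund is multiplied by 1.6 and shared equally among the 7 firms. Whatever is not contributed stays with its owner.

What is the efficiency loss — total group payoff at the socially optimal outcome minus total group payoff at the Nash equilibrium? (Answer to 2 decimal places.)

The private return per contributed unit is 1.6/7 = 0.2286 < 1 for every player regardless of endowment, so the Nash equilibrium is zero contribution and the group total is Σ E_j = 29 + 45 + 32 + 13 + 36 + 12 + 9 = 176.
Each contributed unit returns 1.600 to the group, so the social optimum is full contribution by everyone: group total = 1.600 × 176 = 281.60.
Efficiency loss = (1.600 − 1) × 176 = 105.60.

105.60 million dollars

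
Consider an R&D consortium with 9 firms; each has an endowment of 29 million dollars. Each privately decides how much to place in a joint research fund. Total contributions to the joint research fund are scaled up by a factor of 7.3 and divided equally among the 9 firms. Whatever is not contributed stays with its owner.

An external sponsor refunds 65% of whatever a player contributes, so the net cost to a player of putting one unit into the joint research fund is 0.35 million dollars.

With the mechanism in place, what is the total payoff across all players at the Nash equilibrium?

2074.95 million dollars

With the mechanism, a contributed unit returns (7.3/9) / 0.35 = 2.3175 per unit of net cost to the contributor — now above 1 — so contributing fully is weakly dominant for every player.
So the Nash equilibrium is full contribution by all 9; the group earns 9 × (29 × 0.65 + 7.3 × 29) = 2074.95.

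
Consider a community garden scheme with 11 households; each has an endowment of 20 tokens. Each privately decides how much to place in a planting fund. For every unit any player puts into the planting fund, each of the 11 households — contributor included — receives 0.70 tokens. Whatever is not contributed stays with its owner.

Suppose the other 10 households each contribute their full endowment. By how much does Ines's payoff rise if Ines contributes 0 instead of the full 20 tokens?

Switching from a contribution of 20 to 0 lets Ines keep an extra 20 tokens, but lowers the planting fund by 20, which costs Ines their own share of that drop: 0.70 × 20 = 14.00.
Net gain = 20 − 14.00 = 6.00. The private return per contributed unit (0.70) is below 1, so free-riding is indeed the best response regardless of what the others do.

6.00 tokens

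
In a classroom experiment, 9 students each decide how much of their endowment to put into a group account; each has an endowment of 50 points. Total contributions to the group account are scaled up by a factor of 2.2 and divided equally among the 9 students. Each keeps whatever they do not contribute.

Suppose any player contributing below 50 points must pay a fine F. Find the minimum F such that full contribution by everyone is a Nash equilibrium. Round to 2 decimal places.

37.78 points

Given the others contribute fully, the best deviation is to contribute 0 (any partial contribution still incurs the fine and gives up units whose private return 0.2444 is below 1).
Deviating from 50 to 0 saves 50 points but forfeits the deviator's share of the drop in the group account: 2.2/9 × 50 = 12.22.
So the deviation gain is 50 − 12.22 = 37.78, and the fine must be at least 37.78 points to wipe it out.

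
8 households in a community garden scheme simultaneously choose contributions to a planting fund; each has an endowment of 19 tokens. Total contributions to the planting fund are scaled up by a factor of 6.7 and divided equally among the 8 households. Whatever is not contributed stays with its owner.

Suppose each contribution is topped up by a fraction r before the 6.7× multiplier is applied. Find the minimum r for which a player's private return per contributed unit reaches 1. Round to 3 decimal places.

0.194

With matching at rate r, one contributed unit becomes (1 + r) in the planting fund and returns 6.7 × (1 + r) / 8 to the contributor.
Setting this equal to 1: 1 + r = 8/6.7 = 1.1940.
So the minimum matching rate is r = 1.1940 − 1 = 0.194.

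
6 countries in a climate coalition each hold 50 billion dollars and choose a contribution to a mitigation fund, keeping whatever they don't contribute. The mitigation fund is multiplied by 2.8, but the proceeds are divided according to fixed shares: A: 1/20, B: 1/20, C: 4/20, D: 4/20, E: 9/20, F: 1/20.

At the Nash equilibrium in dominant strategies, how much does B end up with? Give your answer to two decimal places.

A player with share s gets back 2.8·s per unit contributed, so full contribution is dominant for anyone with s > 1/2.8 = 0.3571 and zero contribution is dominant for anyone below.
The only share above 0.3571 is E's 9/20, contributing 50; the remaining 5 contribute 0. Total contributed: 50.
B keeps 50 and receives 2.8 × 50 × 1/20 = 7.00 from the mitigation fund, for a payoff of 57.00.

57.00 billion dollars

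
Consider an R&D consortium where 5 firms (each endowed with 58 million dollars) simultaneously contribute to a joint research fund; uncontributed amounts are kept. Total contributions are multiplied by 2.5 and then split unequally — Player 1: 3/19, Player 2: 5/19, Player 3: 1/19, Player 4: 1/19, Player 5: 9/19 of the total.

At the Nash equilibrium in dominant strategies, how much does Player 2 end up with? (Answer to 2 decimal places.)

A player with share s gets back 2.5·s per unit contributed, so full contribution is dominant for anyone with s > 1/2.5 = 0.4000 and zero contribution is dominant for anyone below.
The only share above 0.4000 is Player 5's 9/19, contributing 58; the remaining 4 contribute 0. Total contributed: 58.
Player 2 keeps 58 and receives 2.5 × 58 × 5/19 = 38.16 from the joint research fund, for a payoff of 96.16.

96.16 million dollars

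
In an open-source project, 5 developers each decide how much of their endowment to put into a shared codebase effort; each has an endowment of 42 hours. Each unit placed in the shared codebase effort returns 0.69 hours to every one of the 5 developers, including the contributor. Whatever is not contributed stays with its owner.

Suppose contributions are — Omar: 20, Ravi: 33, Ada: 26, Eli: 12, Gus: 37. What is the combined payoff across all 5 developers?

523.60 hours

Total contributed: 20 + 33 + 26 + 12 + 37 = 128; total kept: 5 × 42 − 128 = 82.
The shared codebase effort pays out 0.69 × 5 × 128 = 441.60 in aggregate.
Group total = 82 + 441.60 = 523.60.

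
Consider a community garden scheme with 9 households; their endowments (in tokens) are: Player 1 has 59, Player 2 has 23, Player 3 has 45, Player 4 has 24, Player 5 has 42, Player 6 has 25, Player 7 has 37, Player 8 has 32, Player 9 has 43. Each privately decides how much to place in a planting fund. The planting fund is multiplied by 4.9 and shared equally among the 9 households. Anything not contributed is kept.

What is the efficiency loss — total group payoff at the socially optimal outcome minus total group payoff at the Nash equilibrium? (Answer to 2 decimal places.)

The private return per contributed unit is 4.9/9 = 0.5444 < 1 for every player regardless of endowment, so the Nash equilibrium is zero contribution and the group total is Σ E_j = 59 + 23 + 45 + 24 + 42 + 25 + 37 + 32 + 43 = 330.
Each contributed unit returns 4.900 to the group, so the social optimum is full contribution by everyone: group total = 4.900 × 330 = 1617.00.
Efficiency loss = (4.900 − 1) × 330 = 1287.00.

1287.00 tokens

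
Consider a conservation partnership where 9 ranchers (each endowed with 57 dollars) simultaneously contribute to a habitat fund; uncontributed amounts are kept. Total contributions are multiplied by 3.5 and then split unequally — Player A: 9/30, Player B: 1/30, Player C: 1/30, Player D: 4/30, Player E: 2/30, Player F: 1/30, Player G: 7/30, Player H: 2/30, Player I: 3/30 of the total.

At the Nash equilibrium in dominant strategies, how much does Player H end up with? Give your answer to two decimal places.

70.30 dollars

For player j, contributing a unit is worthwhile iff 3.5 × (j's share) ≥ 1, i.e. iff j's share is at least 0.2857.
Player A alone (share 9/30) is above the threshold, contributing 57; the remaining 8 contribute 0. Total contributed: 57.
Player H keeps 57 and receives 3.5 × 57 × 2/30 = 13.30 from the habitat fund, for a payoff of 70.30.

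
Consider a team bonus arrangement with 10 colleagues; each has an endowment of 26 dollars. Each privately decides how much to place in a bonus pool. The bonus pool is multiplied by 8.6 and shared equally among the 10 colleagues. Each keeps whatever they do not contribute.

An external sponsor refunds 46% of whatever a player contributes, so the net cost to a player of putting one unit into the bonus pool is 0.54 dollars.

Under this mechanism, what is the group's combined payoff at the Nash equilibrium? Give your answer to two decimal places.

2355.60 dollars

Under the mechanism each unit contributed yields (8.6/10) / 0.54 = 1.5926 back to its contributor per unit of net cost, which exceeds 1, making full contribution the dominant choice for everyone.
At the Nash equilibrium everyone contributes 26. Group total payoff = 10 × (26 × 0.46 + 8.6 × 26) = 2355.60.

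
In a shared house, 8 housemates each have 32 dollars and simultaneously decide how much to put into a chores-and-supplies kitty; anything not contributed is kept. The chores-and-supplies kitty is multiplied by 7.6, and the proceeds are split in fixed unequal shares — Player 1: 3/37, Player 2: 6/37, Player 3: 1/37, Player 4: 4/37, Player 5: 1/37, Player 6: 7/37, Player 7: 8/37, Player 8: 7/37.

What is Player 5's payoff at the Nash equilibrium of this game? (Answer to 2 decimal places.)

58.29 dollars

Each unit j contributes comes back to j as 7.6 × (j's share), so j prefers to contribute only if that share exceeds 1/7.6 = 0.1316; otherwise keeping the unit dominates.
Player 2, Player 6, Player 7 and Player 8 are above the threshold, contributing 32 each; the remaining 4 contribute 0. Total contributed: 128.
Player 5 keeps 32 and receives 7.6 × 128 × 1/37 = 26.29 from the chores-and-supplies kitty, for a payoff of 58.29.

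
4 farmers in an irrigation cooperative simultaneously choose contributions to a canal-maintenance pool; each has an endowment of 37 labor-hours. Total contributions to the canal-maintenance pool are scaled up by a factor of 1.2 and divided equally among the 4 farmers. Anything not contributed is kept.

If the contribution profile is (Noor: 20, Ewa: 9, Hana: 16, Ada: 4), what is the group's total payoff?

Total contributed: 20 + 9 + 16 + 4 = 49; total kept: 4 × 37 − 49 = 99.
The canal-maintenance pool pays out 1.2 × 49 = 58.80 in aggregate.
Group total = 99 + 58.80 = 157.80.

157.80 labor-hours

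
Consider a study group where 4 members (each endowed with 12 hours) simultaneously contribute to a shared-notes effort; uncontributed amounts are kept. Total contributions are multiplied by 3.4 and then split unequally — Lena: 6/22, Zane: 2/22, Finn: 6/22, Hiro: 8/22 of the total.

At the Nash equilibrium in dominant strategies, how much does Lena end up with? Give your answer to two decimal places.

23.13 hours

Each unit j contributes comes back to j as 3.4 × (j's share), so j prefers to contribute only if that share exceeds 1/3.4 = 0.2941; otherwise keeping the unit dominates.
Only Hiro (8/22) clears that bar, contributing 12; the remaining 3 contribute 0. Total contributed: 12.
Lena keeps 12 and receives 3.4 × 12 × 6/22 = 11.13 from the shared-notes effort, for a payoff of 23.13.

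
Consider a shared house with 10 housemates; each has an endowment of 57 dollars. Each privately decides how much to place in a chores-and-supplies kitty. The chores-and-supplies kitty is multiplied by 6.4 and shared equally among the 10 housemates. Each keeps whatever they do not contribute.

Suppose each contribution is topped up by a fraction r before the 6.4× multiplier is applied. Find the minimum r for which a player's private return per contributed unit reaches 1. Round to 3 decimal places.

With matching at rate r, one contributed unit becomes (1 + r) in the chores-and-supplies kitty and returns 6.4 × (1 + r) / 10 to the contributor.
Setting this equal to 1: 1 + r = 10/6.4 = 1.5625.
So the minimum matching rate is r = 1.5625 − 1 = 0.563.

0.563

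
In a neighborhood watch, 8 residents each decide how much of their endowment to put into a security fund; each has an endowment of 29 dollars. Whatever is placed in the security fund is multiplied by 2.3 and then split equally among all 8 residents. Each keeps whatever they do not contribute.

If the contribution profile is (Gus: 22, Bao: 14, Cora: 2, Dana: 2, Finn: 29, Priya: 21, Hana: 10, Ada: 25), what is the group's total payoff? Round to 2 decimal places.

394.50 dollars

Total contributed: 22 + 14 + 2 + 2 + 29 + 21 + 10 + 25 = 125; total kept: 8 × 29 − 125 = 107.
The security fund pays out 2.3 × 125 = 287.50 in aggregate.
Group total = 107 + 287.50 = 394.50.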